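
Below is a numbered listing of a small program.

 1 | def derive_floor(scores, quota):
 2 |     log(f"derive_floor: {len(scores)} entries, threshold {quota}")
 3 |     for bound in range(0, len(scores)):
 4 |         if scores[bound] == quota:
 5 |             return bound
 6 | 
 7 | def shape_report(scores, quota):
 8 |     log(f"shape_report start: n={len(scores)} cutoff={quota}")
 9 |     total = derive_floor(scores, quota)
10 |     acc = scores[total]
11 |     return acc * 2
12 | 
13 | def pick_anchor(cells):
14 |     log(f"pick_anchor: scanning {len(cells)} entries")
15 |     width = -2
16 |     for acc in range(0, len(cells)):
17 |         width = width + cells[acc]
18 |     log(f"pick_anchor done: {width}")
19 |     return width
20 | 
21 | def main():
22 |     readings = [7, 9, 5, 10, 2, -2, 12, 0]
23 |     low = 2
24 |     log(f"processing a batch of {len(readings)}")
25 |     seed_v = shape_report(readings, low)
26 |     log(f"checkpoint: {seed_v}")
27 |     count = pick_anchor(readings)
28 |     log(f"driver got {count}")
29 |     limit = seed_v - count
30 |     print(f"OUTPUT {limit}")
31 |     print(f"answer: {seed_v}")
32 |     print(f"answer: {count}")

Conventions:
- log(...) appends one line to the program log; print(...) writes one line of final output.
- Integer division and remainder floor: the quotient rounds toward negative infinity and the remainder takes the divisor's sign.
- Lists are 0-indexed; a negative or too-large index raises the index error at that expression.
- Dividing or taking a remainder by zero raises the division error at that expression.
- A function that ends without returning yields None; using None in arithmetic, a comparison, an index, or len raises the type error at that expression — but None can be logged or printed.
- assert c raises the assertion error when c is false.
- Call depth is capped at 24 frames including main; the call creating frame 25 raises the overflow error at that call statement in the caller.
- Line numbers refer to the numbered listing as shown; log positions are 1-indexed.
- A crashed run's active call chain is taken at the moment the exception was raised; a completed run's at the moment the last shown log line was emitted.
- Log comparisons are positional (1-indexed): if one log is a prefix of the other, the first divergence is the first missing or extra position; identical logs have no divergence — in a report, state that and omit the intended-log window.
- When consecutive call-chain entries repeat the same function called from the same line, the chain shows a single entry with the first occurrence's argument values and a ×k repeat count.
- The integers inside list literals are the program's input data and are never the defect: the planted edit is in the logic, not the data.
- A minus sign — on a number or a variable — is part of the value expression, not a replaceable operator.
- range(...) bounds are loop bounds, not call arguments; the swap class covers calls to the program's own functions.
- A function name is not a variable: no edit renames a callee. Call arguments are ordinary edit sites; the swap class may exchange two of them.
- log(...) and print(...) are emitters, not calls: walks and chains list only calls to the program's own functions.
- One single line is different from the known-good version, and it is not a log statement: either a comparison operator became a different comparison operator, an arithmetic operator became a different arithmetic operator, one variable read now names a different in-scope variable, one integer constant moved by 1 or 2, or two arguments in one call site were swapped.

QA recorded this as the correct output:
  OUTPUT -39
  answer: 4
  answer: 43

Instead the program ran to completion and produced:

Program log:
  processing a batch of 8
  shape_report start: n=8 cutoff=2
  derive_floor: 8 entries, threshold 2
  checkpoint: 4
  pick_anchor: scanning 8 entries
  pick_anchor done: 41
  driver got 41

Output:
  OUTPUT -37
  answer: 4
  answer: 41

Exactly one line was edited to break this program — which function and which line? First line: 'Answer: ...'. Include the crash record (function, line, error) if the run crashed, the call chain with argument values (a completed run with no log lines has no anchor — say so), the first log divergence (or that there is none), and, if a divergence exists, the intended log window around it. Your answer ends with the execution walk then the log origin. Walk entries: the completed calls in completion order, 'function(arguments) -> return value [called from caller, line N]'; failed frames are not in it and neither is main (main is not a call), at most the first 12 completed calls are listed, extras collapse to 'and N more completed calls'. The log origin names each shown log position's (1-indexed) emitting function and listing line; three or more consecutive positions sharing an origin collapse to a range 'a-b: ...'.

Answer: the defect is in pick_anchor at line 15.
Core observation: The earliest visible damage is log position 6 — 'pick_anchor done: 41' rather than the intended 'pick_anchor done: 43'.
Call chain: main.
First divergence: position 6 — shown 'pick_anchor done: 41', intended 'pick_anchor done: 43'.
Intended log window:
  4: checkpoint: 4
  5: pick_anchor: scanning 8 entries
  6: pick_anchor done: 43
  7: driver got 43
Execution walk:
  derive_floor([7, 9, 5, 10, 2, -2, 12, 0], 2) -> 4  [called from shape_report, line 9]
  shape_report([7, 9, 5, 10, 2, -2, 12, 0], 2) -> 4  [called from main, line 25]
  pick_anchor([7, 9, 5, 10, 2, -2, 12, 0]) -> 41  [called from main, line 27]
Log line origins:
  1: emitted by main (line 24)
  2: emitted by shape_report (line 8)
  3: emitted by derive_floor (line 2)
  4: emitted by main (line 26)
  5: emitted by pick_anchor (line 14)
  6: emitted by pick_anchor (line 18)
  7: emitted by main (line 28)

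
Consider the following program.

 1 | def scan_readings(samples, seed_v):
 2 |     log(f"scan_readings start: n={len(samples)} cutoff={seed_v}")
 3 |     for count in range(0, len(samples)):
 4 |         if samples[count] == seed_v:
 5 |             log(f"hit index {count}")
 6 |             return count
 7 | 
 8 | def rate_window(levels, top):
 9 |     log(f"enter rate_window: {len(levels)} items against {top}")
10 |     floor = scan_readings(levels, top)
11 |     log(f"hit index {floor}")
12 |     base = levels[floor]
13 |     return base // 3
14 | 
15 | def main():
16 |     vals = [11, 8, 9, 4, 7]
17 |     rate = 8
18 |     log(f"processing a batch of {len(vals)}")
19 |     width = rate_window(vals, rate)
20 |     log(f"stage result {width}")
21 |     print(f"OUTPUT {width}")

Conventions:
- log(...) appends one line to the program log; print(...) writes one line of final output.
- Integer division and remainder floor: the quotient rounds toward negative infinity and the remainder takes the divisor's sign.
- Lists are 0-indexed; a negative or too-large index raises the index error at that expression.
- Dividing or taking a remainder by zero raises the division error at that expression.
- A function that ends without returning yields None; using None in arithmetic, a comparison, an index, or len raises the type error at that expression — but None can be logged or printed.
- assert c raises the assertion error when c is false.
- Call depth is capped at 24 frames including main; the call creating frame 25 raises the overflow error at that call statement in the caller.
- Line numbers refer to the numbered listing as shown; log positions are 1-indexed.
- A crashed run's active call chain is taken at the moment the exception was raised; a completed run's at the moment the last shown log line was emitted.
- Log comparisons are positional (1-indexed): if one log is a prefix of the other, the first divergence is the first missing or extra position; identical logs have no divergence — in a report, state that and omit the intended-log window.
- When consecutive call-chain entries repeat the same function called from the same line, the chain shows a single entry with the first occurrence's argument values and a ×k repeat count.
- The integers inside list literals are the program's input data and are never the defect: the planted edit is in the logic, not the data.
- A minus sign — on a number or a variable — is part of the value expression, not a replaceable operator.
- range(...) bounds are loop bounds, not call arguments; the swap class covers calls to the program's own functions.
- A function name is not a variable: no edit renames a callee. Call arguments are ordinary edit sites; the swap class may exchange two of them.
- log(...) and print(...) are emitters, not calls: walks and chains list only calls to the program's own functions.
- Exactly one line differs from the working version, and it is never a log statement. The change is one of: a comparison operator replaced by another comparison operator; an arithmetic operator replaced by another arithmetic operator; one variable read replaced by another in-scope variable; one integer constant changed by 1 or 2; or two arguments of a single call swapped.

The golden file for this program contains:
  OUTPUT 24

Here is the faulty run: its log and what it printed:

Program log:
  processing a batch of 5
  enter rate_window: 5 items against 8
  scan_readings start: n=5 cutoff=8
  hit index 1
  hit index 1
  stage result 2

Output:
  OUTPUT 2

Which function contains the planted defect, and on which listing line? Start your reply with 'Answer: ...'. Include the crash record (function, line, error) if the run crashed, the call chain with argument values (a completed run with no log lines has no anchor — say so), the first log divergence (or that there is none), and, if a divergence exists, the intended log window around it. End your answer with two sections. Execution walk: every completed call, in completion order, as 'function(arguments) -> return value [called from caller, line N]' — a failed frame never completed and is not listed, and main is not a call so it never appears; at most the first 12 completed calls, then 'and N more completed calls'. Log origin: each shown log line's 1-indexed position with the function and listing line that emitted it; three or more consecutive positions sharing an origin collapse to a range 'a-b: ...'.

Answer: the defect is in rate_window at line 13.
Key observation: The log first diverges at position 6: the faulty run prints 'stage result 2' where the working version prints 'stage result 24'.
Call chain: main.
First divergence: at position 6 the run shows 'stage result 2' where the working version logs 'stage result 24'.
Intended log window:
  4: hit index 1
  5: hit index 1
  6: stage result 24
Execution walk:
  scan_readings([11, 8, 9, 4, 7], 8) -> 1  [called from rate_window, line 10]
  rate_window([11, 8, 9, 4, 7], 8) -> 2  [called from main, line 19]
Log origin:
  1: from main, line 18
  2: from rate_window, line 9
  3: from scan_readings, line 2
  4: from scan_readings, line 5
  5: from rate_window, line 11
  6: from main, line 20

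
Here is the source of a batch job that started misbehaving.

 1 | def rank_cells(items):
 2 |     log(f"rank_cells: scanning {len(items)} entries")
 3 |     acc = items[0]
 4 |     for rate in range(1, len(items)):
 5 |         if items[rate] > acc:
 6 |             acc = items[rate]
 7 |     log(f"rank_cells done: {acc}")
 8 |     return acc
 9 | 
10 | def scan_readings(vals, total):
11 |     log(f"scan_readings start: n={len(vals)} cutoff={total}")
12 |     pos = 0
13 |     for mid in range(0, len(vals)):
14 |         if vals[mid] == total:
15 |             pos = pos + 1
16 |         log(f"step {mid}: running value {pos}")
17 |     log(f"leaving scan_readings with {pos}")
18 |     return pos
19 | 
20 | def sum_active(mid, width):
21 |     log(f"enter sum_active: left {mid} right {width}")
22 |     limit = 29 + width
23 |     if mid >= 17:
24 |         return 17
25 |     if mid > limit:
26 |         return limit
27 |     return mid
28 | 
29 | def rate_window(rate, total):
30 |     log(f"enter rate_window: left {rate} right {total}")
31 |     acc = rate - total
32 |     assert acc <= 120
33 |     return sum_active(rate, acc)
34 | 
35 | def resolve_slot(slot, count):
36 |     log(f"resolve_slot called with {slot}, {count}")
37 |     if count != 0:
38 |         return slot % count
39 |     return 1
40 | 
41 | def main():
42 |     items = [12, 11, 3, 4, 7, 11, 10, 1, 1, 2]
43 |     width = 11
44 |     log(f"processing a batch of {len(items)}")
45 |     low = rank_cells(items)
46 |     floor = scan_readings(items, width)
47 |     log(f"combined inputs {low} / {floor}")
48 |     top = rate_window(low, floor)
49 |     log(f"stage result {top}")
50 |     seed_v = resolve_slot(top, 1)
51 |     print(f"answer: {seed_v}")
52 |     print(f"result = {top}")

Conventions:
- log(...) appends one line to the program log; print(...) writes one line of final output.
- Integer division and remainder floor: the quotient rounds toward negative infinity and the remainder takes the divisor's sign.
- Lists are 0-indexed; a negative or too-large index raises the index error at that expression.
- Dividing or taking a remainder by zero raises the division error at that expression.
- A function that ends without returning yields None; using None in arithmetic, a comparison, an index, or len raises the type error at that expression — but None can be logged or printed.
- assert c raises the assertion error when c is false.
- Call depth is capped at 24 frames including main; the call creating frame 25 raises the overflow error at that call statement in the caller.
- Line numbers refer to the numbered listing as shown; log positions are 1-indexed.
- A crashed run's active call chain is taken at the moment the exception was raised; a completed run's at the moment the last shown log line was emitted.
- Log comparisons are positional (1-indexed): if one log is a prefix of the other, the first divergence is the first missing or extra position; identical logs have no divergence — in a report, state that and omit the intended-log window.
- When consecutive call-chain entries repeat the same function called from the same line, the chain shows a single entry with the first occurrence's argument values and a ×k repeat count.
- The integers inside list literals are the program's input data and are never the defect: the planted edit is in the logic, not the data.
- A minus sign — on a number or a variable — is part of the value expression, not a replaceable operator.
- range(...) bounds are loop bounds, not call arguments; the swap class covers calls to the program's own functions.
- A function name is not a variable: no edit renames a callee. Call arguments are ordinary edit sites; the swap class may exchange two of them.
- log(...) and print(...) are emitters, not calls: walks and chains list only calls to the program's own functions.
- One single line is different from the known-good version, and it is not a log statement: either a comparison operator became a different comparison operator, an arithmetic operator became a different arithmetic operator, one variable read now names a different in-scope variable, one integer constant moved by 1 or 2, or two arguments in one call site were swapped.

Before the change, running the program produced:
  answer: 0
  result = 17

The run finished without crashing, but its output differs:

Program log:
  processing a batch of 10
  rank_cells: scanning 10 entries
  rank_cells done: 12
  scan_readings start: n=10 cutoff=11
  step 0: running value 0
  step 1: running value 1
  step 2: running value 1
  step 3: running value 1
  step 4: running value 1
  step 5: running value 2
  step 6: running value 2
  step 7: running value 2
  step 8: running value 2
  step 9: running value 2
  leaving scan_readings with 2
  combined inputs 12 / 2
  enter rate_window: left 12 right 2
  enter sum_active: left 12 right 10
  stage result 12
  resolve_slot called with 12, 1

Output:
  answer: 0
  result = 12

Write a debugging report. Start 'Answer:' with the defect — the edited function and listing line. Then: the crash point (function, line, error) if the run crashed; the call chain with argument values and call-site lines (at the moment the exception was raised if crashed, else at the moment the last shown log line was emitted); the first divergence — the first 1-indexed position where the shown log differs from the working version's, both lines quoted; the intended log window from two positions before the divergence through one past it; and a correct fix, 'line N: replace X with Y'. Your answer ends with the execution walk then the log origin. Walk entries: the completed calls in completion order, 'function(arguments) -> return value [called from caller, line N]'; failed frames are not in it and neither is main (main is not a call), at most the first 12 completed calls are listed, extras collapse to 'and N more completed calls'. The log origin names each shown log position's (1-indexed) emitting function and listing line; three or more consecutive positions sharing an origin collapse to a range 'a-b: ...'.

Answer: the defect is in sum_active at line 23.
Key fact: Log line 19 is where behavior first shows: 'stage result 12' appears instead of 'stage result 17'.
Call chain: main -> resolve_slot(12, 1) (called at line 50).
First divergence: position 19; shown 'stage result 12' vs intended 'stage result 17'.
Intended log window:
  17: enter rate_window: left 12 right 2
  18: enter sum_active: left 12 right 10
  19: stage result 17
  20: resolve_slot called with 17, 1
Execution walk:
  rank_cells([12, 11, 3, 4, 7, 11, 10, 1, 1, 2]) -> 12  [called from main, line 45]
  scan_readings([12, 11, 3, 4, 7, 11, 10, 1, 1, 2], 11) -> 2  [called from main, line 46]
  sum_active(12, 10) -> 12  [called from rate_window, line 33]
  rate_window(12, 2) -> 12  [called from main, line 48]
  resolve_slot(12, 1) -> 0  [called from main, line 50]
Log origin:
  1: logged in main at line 44
  2: logged in rank_cells at line 2
  3: logged in rank_cells at line 7
  4: logged in scan_readings at line 11
  5-14: logged in scan_readings at line 16
  15: logged in scan_readings at line 17
  16: logged in main at line 47
  17: logged in rate_window at line 30
  18: logged in sum_active at line 21
  19: logged in main at line 49
  20: logged in resolve_slot at line 36
A correct fix: line 23: replace `>=` with `<`.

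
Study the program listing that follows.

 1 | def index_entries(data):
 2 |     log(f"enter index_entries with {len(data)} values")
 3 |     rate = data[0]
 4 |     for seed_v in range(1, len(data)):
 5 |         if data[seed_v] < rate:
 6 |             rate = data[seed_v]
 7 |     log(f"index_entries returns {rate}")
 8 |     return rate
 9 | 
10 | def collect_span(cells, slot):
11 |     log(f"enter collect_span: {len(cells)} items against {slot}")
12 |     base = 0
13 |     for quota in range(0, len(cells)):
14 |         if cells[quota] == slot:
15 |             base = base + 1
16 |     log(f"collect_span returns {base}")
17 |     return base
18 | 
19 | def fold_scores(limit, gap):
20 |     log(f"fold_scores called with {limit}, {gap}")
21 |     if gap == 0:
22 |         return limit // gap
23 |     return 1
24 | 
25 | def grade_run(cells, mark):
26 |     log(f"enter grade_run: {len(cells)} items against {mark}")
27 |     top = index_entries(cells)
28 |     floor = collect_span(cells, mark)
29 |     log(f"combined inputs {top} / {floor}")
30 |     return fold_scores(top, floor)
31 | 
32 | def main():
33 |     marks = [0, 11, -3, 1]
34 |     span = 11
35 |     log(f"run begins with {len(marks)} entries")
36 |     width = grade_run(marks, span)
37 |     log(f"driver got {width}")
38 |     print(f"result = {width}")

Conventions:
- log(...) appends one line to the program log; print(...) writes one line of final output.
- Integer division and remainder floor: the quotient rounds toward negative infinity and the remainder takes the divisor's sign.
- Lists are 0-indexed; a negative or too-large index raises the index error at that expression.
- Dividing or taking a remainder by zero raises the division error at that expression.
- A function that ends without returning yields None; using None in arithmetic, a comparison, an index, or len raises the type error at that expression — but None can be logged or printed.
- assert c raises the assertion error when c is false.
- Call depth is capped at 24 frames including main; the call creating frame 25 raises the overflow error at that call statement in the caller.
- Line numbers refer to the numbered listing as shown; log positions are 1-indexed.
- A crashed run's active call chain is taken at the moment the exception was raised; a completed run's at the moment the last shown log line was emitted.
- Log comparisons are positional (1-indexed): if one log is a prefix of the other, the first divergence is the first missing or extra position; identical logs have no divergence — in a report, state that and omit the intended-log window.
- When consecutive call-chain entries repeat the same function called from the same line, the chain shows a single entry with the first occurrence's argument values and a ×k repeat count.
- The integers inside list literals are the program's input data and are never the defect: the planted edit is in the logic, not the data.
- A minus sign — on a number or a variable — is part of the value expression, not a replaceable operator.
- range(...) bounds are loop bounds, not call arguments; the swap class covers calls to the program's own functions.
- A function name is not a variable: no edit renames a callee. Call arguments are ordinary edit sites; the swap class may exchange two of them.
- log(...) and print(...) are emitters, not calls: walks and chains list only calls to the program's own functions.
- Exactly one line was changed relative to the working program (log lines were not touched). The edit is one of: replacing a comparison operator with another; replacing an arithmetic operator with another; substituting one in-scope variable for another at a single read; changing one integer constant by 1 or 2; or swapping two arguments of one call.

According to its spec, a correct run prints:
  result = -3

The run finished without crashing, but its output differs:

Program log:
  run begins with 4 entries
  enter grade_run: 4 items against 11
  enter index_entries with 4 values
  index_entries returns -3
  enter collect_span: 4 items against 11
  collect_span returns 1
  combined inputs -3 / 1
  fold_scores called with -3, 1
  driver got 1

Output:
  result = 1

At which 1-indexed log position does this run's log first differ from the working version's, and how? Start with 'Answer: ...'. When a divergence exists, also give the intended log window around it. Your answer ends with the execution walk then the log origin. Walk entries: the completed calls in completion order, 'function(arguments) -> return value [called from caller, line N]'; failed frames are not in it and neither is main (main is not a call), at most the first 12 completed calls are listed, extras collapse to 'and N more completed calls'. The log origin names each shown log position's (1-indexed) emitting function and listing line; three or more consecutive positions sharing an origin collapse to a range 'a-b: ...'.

Answer: at position 9 the run shows 'driver got 1' where the working version logs 'driver got -3'.
Intended log window:
  7: combined inputs -3 / 1
  8: fold_scores called with -3, 1
  9: driver got -3
Execution walk:
  index_entries([0, 11, -3, 1]) -> -3  [called from grade_run, line 27]
  collect_span([0, 11, -3, 1], 11) -> 1  [called from grade_run, line 28]
  fold_scores(-3, 1) -> 1  [called from grade_run, line 30]
  grade_run([0, 11, -3, 1], 11) -> 1  [called from main, line 36]
Log origins:
  1: emitted by main (line 35)
  2: emitted by grade_run (line 26)
  3: emitted by index_entries (line 2)
  4: emitted by index_entries (line 7)
  5: emitted by collect_span (line 11)
  6: emitted by collect_span (line 16)
  7: emitted by grade_run (line 29)
  8: emitted by fold_scores (line 20)
  9: emitted by main (line 37)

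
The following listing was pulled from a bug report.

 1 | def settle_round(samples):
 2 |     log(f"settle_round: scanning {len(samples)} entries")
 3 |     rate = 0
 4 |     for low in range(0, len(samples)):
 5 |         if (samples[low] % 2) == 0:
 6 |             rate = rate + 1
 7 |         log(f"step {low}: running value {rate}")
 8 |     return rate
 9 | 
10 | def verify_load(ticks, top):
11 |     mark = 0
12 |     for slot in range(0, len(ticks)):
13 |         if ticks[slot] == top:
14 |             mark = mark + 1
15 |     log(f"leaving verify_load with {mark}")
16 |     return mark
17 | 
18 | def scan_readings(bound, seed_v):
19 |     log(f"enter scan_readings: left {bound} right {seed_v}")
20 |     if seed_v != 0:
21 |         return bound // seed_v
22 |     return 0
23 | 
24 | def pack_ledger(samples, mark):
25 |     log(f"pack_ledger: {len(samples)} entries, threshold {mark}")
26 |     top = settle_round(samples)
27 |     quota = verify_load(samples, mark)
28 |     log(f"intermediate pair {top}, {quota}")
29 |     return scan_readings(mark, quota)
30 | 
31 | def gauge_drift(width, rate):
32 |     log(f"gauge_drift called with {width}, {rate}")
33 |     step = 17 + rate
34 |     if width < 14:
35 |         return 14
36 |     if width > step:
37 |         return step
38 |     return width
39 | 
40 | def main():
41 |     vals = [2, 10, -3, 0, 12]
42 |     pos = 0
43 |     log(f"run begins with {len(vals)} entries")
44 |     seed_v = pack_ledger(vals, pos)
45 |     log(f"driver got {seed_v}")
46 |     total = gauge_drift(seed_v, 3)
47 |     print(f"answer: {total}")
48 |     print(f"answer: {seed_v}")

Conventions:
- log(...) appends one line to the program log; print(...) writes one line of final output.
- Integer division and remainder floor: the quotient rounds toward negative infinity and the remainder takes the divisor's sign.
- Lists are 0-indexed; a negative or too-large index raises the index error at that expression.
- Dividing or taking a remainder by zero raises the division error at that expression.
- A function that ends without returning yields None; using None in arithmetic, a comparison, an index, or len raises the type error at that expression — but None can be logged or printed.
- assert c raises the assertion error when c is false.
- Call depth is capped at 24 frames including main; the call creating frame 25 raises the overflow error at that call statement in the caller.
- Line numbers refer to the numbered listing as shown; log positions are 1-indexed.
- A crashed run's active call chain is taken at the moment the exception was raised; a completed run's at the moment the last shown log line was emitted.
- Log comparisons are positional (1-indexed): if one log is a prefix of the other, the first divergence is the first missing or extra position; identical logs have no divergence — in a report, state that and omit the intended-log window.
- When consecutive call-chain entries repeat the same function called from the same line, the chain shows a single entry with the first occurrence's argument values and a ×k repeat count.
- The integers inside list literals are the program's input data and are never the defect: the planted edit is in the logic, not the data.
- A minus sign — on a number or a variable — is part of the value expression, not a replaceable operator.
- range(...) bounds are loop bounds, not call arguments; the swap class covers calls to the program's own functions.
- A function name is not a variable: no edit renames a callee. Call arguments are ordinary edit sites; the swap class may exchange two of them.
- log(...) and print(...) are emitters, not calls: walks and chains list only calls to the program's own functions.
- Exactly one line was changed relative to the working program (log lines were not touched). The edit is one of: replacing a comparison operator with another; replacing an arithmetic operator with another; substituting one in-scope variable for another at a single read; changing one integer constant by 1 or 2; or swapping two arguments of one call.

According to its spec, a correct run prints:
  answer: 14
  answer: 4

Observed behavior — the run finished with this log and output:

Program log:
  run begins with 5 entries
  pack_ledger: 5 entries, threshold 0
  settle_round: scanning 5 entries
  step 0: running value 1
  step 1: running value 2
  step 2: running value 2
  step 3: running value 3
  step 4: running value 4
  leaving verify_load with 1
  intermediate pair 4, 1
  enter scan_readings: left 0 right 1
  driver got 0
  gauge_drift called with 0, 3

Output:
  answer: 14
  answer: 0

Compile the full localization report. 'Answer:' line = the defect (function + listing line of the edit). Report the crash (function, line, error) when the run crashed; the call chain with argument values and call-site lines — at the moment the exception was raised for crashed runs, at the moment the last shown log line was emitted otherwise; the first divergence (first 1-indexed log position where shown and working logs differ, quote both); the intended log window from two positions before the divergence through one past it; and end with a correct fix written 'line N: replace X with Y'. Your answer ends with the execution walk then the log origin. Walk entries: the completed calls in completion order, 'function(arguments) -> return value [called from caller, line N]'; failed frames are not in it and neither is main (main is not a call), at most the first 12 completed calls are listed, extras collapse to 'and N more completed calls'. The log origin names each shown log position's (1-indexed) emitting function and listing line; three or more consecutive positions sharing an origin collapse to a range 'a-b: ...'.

Answer: the defect is in pack_ledger at line 29.
Key observation: The log first diverges at position 11: the faulty run prints 'enter scan_readings: left 0 right 1' where the working version prints 'enter scan_readings: left 4 right 1'.
Call chain: main -> gauge_drift(0, 3) (called at line 46).
First divergence: at position 11 the run shows 'enter scan_readings: left 0 right 1' where the working version logs 'enter scan_readings: left 4 right 1'.
Intended log window:
  9: leaving verify_load with 1
  10: intermediate pair 4, 1
  11: enter scan_readings: left 4 right 1
  12: driver got 4
Execution walk:
  settle_round([2, 10, -3, 0, 12]) -> 4  [called from pack_ledger, line 26]
  verify_load([2, 10, -3, 0, 12], 0) -> 1  [called from pack_ledger, line 27]
  scan_readings(0, 1) -> 0  [called from pack_ledger, line 29]
  pack_ledger([2, 10, -3, 0, 12], 0) -> 0  [called from main, line 44]
  gauge_drift(0, 3) -> 14  [called from main, line 46]
Log line origins:
  1: logged in main at line 43
  2: logged in pack_ledger at line 25
  3: logged in settle_round at line 2
  4-8: logged in settle_round at line 7
  9: logged in verify_load at line 15
  10: logged in pack_ledger at line 28
  11: logged in scan_readings at line 19
  12: logged in main at line 45
  13: logged in gauge_drift at line 32
A correct fix: line 29: replace `mark` with `top`.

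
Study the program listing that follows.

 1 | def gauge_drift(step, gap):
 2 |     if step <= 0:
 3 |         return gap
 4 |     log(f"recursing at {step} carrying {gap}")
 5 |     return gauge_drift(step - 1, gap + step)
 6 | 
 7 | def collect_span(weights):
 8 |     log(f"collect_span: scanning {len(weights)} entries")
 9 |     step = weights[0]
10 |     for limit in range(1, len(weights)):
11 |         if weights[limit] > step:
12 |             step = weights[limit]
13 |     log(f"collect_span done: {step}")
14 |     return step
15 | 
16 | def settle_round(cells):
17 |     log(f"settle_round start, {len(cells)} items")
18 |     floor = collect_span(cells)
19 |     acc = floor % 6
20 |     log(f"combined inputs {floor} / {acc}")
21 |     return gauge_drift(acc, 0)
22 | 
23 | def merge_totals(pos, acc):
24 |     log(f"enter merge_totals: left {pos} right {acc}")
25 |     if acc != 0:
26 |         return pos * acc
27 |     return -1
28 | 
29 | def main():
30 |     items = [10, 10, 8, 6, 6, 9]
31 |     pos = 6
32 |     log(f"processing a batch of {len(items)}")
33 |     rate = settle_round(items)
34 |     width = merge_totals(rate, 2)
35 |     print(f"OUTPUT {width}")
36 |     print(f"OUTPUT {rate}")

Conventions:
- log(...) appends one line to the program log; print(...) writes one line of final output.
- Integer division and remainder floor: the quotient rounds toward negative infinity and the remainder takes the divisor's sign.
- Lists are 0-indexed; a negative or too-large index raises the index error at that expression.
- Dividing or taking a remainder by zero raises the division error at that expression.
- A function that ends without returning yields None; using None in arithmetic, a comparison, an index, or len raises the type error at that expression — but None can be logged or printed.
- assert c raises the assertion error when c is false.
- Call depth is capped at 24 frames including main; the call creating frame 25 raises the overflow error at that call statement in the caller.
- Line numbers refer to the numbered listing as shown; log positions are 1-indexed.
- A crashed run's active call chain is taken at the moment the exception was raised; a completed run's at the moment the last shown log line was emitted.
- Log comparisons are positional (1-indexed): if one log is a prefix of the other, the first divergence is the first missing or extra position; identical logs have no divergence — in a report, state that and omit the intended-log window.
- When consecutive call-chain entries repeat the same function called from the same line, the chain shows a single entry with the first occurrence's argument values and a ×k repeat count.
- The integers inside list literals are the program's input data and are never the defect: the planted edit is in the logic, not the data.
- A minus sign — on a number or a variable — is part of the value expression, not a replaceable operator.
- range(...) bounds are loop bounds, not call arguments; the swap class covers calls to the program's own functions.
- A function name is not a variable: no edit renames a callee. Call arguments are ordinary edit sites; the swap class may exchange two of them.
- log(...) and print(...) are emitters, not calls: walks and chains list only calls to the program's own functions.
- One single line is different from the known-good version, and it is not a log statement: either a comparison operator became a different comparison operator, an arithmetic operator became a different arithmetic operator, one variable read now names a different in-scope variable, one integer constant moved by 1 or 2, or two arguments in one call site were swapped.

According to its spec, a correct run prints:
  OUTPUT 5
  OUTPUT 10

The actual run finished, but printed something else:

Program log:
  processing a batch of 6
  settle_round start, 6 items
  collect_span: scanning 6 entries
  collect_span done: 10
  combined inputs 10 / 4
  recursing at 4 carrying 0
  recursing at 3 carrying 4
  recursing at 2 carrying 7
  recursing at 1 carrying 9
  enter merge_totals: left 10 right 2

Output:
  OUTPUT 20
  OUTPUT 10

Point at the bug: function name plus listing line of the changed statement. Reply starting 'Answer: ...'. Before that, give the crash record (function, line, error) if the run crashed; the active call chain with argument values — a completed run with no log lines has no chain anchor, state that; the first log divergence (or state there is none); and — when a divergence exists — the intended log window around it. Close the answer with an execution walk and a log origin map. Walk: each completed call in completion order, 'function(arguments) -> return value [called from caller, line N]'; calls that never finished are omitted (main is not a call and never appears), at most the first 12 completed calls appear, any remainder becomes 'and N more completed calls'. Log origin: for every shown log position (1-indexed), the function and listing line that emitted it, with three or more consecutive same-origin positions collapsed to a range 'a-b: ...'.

Answer: the defect is in merge_totals at line 26.
Key observation: The logs agree in full; only the final output differs.
Call chain: main -> merge_totals(10, 2) (called at line 34).
First divergence: none (the log streams are identical).
Execution walk:
  collect_span([10, 10, 8, 6, 6, 9]) -> 10  [called from settle_round, line 18]
  gauge_drift(0, 10) -> 10  [called from gauge_drift, line 5]
  gauge_drift(1, 9) -> 10  [called from gauge_drift, line 5]
  gauge_drift(2, 7) -> 10  [called from gauge_drift, line 5]
  gauge_drift(3, 4) -> 10  [called from gauge_drift, line 5]
  gauge_drift(4, 0) -> 10  [called from settle_round, line 21]
  settle_round([10, 10, 8, 6, 6, 9]) -> 10  [called from main, line 33]
  merge_totals(10, 2) -> 20  [called from main, line 34]
Log origin:
  1: from main, line 32
  2: from settle_round, line 17
  3: from collect_span, line 8
  4: from collect_span, line 13
  5: from settle_round, line 20
  6-9: from gauge_drift, line 4
  10: from merge_totals, line 24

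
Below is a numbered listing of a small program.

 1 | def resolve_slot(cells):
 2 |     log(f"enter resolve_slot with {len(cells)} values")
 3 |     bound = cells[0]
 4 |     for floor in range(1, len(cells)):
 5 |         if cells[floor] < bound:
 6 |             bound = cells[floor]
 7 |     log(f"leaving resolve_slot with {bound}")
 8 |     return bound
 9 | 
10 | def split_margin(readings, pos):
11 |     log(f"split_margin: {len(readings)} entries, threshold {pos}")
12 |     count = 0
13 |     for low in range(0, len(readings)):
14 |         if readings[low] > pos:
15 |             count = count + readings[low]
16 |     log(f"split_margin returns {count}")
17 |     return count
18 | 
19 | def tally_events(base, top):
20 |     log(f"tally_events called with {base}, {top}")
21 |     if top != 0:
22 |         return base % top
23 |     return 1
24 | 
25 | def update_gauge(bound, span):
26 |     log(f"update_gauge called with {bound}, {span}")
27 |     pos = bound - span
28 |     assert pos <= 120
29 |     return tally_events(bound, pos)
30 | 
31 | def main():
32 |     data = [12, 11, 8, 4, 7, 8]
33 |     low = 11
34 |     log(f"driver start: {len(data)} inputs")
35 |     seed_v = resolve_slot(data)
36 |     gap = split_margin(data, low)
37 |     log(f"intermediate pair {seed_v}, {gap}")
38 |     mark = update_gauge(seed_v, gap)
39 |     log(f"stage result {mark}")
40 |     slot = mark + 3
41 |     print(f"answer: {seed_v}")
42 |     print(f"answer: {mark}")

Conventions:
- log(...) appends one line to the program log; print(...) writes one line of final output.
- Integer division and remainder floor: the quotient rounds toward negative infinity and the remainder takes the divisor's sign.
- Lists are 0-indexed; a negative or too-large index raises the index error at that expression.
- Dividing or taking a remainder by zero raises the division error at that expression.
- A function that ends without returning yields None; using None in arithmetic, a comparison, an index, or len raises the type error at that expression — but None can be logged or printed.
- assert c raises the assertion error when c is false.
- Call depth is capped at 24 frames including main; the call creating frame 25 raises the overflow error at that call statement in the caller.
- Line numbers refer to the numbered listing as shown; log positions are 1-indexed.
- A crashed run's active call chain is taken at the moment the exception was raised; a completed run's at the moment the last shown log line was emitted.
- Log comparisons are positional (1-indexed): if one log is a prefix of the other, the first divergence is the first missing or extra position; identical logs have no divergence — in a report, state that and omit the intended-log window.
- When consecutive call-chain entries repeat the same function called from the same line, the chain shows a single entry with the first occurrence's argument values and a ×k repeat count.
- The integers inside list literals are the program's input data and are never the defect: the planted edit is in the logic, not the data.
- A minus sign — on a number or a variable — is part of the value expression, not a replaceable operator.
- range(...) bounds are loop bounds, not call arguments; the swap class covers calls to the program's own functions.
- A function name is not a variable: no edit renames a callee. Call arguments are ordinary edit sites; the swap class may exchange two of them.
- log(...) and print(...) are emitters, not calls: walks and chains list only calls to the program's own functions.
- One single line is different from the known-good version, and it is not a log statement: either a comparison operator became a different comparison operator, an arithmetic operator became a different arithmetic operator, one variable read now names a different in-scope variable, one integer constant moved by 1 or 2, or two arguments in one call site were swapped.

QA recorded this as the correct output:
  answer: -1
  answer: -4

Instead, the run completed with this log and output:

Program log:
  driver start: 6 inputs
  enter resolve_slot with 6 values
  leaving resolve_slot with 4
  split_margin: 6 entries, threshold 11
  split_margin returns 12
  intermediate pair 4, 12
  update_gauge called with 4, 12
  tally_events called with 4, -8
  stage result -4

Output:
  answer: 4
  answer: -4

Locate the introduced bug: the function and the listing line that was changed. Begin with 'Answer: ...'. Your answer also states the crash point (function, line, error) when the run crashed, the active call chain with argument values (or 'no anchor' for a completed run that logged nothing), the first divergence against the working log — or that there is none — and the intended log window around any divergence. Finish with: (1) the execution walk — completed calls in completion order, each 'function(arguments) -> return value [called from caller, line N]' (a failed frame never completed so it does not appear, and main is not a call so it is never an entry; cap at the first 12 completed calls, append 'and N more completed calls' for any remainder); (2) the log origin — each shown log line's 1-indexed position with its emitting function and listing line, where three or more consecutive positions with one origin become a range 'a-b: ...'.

Answer: the defect is in main at line 41.
Core observation: Every logged value matches the working version; the printed result is what differs.
Call chain: main.
First divergence: there is none — every log position agrees.
Execution walk:
  resolve_slot([12, 11, 8, 4, 7, 8]) -> 4  [called from main, line 35]
  split_margin([12, 11, 8, 4, 7, 8], 11) -> 12  [called from main, line 36]
  tally_events(4, -8) -> -4  [called from update_gauge, line 29]
  update_gauge(4, 12) -> -4  [called from main, line 38]
Log origins:
  1: emitted by main (line 34)
  2: emitted by resolve_slot (line 2)
  3: emitted by resolve_slot (line 7)
  4: emitted by split_margin (line 11)
  5: emitted by split_margin (line 16)
  6: emitted by main (line 37)
  7: emitted by update_gauge (line 26)
  8: emitted by tally_events (line 20)
  9: emitted by main (line 39)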